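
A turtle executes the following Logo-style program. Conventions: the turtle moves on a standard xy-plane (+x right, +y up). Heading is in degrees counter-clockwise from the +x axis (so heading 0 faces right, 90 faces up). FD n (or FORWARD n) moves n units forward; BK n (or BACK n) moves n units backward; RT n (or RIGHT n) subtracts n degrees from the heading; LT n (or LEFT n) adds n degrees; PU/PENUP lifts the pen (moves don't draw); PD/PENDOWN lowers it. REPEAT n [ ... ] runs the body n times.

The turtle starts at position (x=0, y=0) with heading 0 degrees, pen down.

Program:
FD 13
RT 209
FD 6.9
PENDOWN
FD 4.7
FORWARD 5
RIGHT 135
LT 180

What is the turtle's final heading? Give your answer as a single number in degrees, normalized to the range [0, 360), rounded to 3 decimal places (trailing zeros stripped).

Executing turtle program step by step:
Start: pos=(0,0), heading=0, pen down
FD 13: (0,0) -> (13,0) [heading=0, draw]
RT 209: heading 0 -> 151
FD 6.9: (13,0) -> (6.965,3.345) [heading=151, draw]
PD: pen down
FD 4.7: (6.965,3.345) -> (2.854,5.624) [heading=151, draw]
FD 5: (2.854,5.624) -> (-1.519,8.048) [heading=151, draw]
RT 135: heading 151 -> 16
LT 180: heading 16 -> 196
Final: pos=(-1.519,8.048), heading=196, 4 segment(s) drawn

Answer: 196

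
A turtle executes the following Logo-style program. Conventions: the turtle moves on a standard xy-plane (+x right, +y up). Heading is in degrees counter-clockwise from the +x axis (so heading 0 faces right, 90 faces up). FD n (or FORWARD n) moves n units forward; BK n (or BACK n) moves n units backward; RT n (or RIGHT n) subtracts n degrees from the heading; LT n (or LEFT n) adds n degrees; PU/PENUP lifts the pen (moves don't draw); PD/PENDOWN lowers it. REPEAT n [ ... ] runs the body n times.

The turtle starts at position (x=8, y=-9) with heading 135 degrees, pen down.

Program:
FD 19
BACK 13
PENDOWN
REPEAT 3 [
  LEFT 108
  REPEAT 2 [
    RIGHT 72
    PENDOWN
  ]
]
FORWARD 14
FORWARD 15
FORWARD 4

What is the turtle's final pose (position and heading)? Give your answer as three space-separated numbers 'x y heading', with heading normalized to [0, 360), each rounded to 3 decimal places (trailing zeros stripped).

Executing turtle program step by step:
Start: pos=(8,-9), heading=135, pen down
FD 19: (8,-9) -> (-5.435,4.435) [heading=135, draw]
BK 13: (-5.435,4.435) -> (3.757,-4.757) [heading=135, draw]
PD: pen down
REPEAT 3 [
  -- iteration 1/3 --
  LT 108: heading 135 -> 243
  REPEAT 2 [
    -- iteration 1/2 --
    RT 72: heading 243 -> 171
    PD: pen down
    -- iteration 2/2 --
    RT 72: heading 171 -> 99
    PD: pen down
  ]
  -- iteration 2/3 --
  LT 108: heading 99 -> 207
  REPEAT 2 [
    -- iteration 1/2 --
    RT 72: heading 207 -> 135
    PD: pen down
    -- iteration 2/2 --
    RT 72: heading 135 -> 63
    PD: pen down
  ]
  -- iteration 3/3 --
  LT 108: heading 63 -> 171
  REPEAT 2 [
    -- iteration 1/2 --
    RT 72: heading 171 -> 99
    PD: pen down
    -- iteration 2/2 --
    RT 72: heading 99 -> 27
    PD: pen down
  ]
]
FD 14: (3.757,-4.757) -> (16.231,1.599) [heading=27, draw]
FD 15: (16.231,1.599) -> (29.597,8.408) [heading=27, draw]
FD 4: (29.597,8.408) -> (33.161,10.224) [heading=27, draw]
Final: pos=(33.161,10.224), heading=27, 5 segment(s) drawn

Answer: 33.161 10.224 27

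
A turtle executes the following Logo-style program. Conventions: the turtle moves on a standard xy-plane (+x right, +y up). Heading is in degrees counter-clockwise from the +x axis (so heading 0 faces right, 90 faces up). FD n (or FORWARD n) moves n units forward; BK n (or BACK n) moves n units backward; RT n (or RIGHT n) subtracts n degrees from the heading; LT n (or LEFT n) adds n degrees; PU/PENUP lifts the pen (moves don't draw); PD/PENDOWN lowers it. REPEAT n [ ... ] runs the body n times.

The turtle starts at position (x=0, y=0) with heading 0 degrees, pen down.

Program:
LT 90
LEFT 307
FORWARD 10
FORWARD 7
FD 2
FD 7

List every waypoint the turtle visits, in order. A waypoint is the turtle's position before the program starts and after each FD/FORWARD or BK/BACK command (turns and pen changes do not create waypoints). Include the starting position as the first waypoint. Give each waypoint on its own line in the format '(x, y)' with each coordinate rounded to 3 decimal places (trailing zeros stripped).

Executing turtle program step by step:
Start: pos=(0,0), heading=0, pen down
LT 90: heading 0 -> 90
LT 307: heading 90 -> 37
FD 10: (0,0) -> (7.986,6.018) [heading=37, draw]
FD 7: (7.986,6.018) -> (13.577,10.231) [heading=37, draw]
FD 2: (13.577,10.231) -> (15.174,11.434) [heading=37, draw]
FD 7: (15.174,11.434) -> (20.765,15.647) [heading=37, draw]
Final: pos=(20.765,15.647), heading=37, 4 segment(s) drawn
Waypoints (5 total):
(0, 0)
(7.986, 6.018)
(13.577, 10.231)
(15.174, 11.434)
(20.765, 15.647)

Answer: (0, 0)
(7.986, 6.018)
(13.577, 10.231)
(15.174, 11.434)
(20.765, 15.647)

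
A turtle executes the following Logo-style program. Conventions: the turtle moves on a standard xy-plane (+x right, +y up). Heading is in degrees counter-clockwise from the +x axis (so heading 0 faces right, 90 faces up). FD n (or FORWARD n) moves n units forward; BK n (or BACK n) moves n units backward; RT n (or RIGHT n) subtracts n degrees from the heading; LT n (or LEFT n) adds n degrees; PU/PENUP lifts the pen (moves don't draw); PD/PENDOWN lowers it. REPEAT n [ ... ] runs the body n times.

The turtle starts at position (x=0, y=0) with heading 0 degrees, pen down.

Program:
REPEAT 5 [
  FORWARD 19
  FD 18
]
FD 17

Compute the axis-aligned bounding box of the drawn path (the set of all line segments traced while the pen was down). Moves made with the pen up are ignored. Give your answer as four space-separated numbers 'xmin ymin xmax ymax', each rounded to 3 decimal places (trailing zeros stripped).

Answer: 0 0 202 0

Derivation:
Executing turtle program step by step:
Start: pos=(0,0), heading=0, pen down
REPEAT 5 [
  -- iteration 1/5 --
  FD 19: (0,0) -> (19,0) [heading=0, draw]
  FD 18: (19,0) -> (37,0) [heading=0, draw]
  -- iteration 2/5 --
  FD 19: (37,0) -> (56,0) [heading=0, draw]
  FD 18: (56,0) -> (74,0) [heading=0, draw]
  -- iteration 3/5 --
  FD 19: (74,0) -> (93,0) [heading=0, draw]
  FD 18: (93,0) -> (111,0) [heading=0, draw]
  -- iteration 4/5 --
  FD 19: (111,0) -> (130,0) [heading=0, draw]
  FD 18: (130,0) -> (148,0) [heading=0, draw]
  -- iteration 5/5 --
  FD 19: (148,0) -> (167,0) [heading=0, draw]
  FD 18: (167,0) -> (185,0) [heading=0, draw]
]
FD 17: (185,0) -> (202,0) [heading=0, draw]
Final: pos=(202,0), heading=0, 11 segment(s) drawn

Segment endpoints: x in {0, 19, 37, 56, 74, 93, 111, 130, 148, 167, 185, 202}, y in {0}
xmin=0, ymin=0, xmax=202, ymax=0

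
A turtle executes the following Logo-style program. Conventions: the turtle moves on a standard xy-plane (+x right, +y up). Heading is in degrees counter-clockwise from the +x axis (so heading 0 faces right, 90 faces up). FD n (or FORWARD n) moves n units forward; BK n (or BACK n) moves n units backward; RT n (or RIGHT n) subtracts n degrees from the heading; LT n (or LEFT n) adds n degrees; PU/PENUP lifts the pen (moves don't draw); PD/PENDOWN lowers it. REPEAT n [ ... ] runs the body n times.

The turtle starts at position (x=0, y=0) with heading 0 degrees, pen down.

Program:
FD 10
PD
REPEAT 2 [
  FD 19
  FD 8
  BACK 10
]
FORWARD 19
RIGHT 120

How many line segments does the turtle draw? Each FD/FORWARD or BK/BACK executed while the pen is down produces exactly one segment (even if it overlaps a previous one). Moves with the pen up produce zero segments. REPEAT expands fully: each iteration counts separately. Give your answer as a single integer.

Executing turtle program step by step:
Start: pos=(0,0), heading=0, pen down
FD 10: (0,0) -> (10,0) [heading=0, draw]
PD: pen down
REPEAT 2 [
  -- iteration 1/2 --
  FD 19: (10,0) -> (29,0) [heading=0, draw]
  FD 8: (29,0) -> (37,0) [heading=0, draw]
  BK 10: (37,0) -> (27,0) [heading=0, draw]
  -- iteration 2/2 --
  FD 19: (27,0) -> (46,0) [heading=0, draw]
  FD 8: (46,0) -> (54,0) [heading=0, draw]
  BK 10: (54,0) -> (44,0) [heading=0, draw]
]
FD 19: (44,0) -> (63,0) [heading=0, draw]
RT 120: heading 0 -> 240
Final: pos=(63,0), heading=240, 8 segment(s) drawn
Segments drawn: 8

Answer: 8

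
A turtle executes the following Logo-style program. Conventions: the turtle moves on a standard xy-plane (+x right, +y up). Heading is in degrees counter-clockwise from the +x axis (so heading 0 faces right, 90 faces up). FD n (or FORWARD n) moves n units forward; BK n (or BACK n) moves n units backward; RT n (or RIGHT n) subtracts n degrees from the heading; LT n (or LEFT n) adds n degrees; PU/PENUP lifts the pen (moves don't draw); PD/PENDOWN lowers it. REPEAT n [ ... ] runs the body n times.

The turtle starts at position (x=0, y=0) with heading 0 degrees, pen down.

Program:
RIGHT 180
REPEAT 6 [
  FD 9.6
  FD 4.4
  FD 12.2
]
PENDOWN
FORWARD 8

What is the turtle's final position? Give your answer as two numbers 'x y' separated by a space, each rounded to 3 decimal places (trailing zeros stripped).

Answer: -165.2 0

Derivation:
Executing turtle program step by step:
Start: pos=(0,0), heading=0, pen down
RT 180: heading 0 -> 180
REPEAT 6 [
  -- iteration 1/6 --
  FD 9.6: (0,0) -> (-9.6,0) [heading=180, draw]
  FD 4.4: (-9.6,0) -> (-14,0) [heading=180, draw]
  FD 12.2: (-14,0) -> (-26.2,0) [heading=180, draw]
  -- iteration 2/6 --
  FD 9.6: (-26.2,0) -> (-35.8,0) [heading=180, draw]
  FD 4.4: (-35.8,0) -> (-40.2,0) [heading=180, draw]
  FD 12.2: (-40.2,0) -> (-52.4,0) [heading=180, draw]
  -- iteration 3/6 --
  FD 9.6: (-52.4,0) -> (-62,0) [heading=180, draw]
  FD 4.4: (-62,0) -> (-66.4,0) [heading=180, draw]
  FD 12.2: (-66.4,0) -> (-78.6,0) [heading=180, draw]
  -- iteration 4/6 --
  FD 9.6: (-78.6,0) -> (-88.2,0) [heading=180, draw]
  FD 4.4: (-88.2,0) -> (-92.6,0) [heading=180, draw]
  FD 12.2: (-92.6,0) -> (-104.8,0) [heading=180, draw]
  -- iteration 5/6 --
  FD 9.6: (-104.8,0) -> (-114.4,0) [heading=180, draw]
  FD 4.4: (-114.4,0) -> (-118.8,0) [heading=180, draw]
  FD 12.2: (-118.8,0) -> (-131,0) [heading=180, draw]
  -- iteration 6/6 --
  FD 9.6: (-131,0) -> (-140.6,0) [heading=180, draw]
  FD 4.4: (-140.6,0) -> (-145,0) [heading=180, draw]
  FD 12.2: (-145,0) -> (-157.2,0) [heading=180, draw]
]
PD: pen down
FD 8: (-157.2,0) -> (-165.2,0) [heading=180, draw]
Final: pos=(-165.2,0), heading=180, 19 segment(s) drawn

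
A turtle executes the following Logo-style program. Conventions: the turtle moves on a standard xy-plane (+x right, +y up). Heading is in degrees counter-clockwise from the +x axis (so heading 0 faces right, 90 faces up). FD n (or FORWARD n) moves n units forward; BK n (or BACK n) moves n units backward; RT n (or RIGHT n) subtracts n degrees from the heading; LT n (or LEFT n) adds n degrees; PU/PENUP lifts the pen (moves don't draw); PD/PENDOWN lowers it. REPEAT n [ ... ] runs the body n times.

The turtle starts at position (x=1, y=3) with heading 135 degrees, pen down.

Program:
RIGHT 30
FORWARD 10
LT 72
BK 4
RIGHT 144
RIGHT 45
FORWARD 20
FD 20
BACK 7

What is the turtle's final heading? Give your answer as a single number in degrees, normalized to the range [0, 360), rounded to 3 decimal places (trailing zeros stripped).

Answer: 348

Derivation:
Executing turtle program step by step:
Start: pos=(1,3), heading=135, pen down
RT 30: heading 135 -> 105
FD 10: (1,3) -> (-1.588,12.659) [heading=105, draw]
LT 72: heading 105 -> 177
BK 4: (-1.588,12.659) -> (2.406,12.45) [heading=177, draw]
RT 144: heading 177 -> 33
RT 45: heading 33 -> 348
FD 20: (2.406,12.45) -> (21.969,8.292) [heading=348, draw]
FD 20: (21.969,8.292) -> (41.532,4.133) [heading=348, draw]
BK 7: (41.532,4.133) -> (34.685,5.589) [heading=348, draw]
Final: pos=(34.685,5.589), heading=348, 5 segment(s) drawn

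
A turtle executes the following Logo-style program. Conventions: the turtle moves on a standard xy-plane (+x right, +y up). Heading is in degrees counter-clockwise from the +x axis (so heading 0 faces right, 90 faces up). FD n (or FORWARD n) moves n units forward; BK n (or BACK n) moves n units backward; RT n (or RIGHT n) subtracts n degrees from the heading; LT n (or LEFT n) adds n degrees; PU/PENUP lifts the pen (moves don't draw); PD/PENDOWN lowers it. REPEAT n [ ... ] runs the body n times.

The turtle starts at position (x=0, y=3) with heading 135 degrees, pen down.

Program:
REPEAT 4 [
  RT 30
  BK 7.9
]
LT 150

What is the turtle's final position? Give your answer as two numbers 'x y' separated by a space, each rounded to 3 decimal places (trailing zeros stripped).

Answer: -13.217 -19.892

Derivation:
Executing turtle program step by step:
Start: pos=(0,3), heading=135, pen down
REPEAT 4 [
  -- iteration 1/4 --
  RT 30: heading 135 -> 105
  BK 7.9: (0,3) -> (2.045,-4.631) [heading=105, draw]
  -- iteration 2/4 --
  RT 30: heading 105 -> 75
  BK 7.9: (2.045,-4.631) -> (0,-12.262) [heading=75, draw]
  -- iteration 3/4 --
  RT 30: heading 75 -> 45
  BK 7.9: (0,-12.262) -> (-5.586,-17.848) [heading=45, draw]
  -- iteration 4/4 --
  RT 30: heading 45 -> 15
  BK 7.9: (-5.586,-17.848) -> (-13.217,-19.892) [heading=15, draw]
]
LT 150: heading 15 -> 165
Final: pos=(-13.217,-19.892), heading=165, 4 segment(s) drawn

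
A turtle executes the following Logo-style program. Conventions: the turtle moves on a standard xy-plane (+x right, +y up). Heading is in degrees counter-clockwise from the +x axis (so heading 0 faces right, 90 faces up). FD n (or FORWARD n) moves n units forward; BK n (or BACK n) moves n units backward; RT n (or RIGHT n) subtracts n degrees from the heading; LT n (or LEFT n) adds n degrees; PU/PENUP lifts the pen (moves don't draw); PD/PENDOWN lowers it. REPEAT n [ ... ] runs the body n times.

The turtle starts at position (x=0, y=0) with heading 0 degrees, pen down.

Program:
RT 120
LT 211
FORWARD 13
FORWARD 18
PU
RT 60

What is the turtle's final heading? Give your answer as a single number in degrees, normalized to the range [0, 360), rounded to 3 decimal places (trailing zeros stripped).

Answer: 31

Derivation:
Executing turtle program step by step:
Start: pos=(0,0), heading=0, pen down
RT 120: heading 0 -> 240
LT 211: heading 240 -> 91
FD 13: (0,0) -> (-0.227,12.998) [heading=91, draw]
FD 18: (-0.227,12.998) -> (-0.541,30.995) [heading=91, draw]
PU: pen up
RT 60: heading 91 -> 31
Final: pos=(-0.541,30.995), heading=31, 2 segment(s) drawn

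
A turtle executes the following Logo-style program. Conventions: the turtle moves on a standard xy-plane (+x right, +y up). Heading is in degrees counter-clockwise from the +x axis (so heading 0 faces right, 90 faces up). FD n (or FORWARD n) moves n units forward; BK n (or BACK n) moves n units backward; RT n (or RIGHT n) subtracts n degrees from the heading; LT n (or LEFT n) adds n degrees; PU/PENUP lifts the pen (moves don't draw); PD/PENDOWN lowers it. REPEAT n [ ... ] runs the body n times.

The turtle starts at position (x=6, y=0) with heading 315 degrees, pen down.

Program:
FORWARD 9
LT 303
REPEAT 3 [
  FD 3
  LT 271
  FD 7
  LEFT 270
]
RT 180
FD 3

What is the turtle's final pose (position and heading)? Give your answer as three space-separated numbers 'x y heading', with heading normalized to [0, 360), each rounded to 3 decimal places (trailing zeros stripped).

Answer: 4.431 -11.056 261

Derivation:
Executing turtle program step by step:
Start: pos=(6,0), heading=315, pen down
FD 9: (6,0) -> (12.364,-6.364) [heading=315, draw]
LT 303: heading 315 -> 258
REPEAT 3 [
  -- iteration 1/3 --
  FD 3: (12.364,-6.364) -> (11.74,-9.298) [heading=258, draw]
  LT 271: heading 258 -> 169
  FD 7: (11.74,-9.298) -> (4.869,-7.963) [heading=169, draw]
  LT 270: heading 169 -> 79
  -- iteration 2/3 --
  FD 3: (4.869,-7.963) -> (5.441,-5.018) [heading=79, draw]
  LT 271: heading 79 -> 350
  FD 7: (5.441,-5.018) -> (12.335,-6.233) [heading=350, draw]
  LT 270: heading 350 -> 260
  -- iteration 3/3 --
  FD 3: (12.335,-6.233) -> (11.814,-9.188) [heading=260, draw]
  LT 271: heading 260 -> 171
  FD 7: (11.814,-9.188) -> (4.9,-8.093) [heading=171, draw]
  LT 270: heading 171 -> 81
]
RT 180: heading 81 -> 261
FD 3: (4.9,-8.093) -> (4.431,-11.056) [heading=261, draw]
Final: pos=(4.431,-11.056), heading=261, 8 segment(s) drawn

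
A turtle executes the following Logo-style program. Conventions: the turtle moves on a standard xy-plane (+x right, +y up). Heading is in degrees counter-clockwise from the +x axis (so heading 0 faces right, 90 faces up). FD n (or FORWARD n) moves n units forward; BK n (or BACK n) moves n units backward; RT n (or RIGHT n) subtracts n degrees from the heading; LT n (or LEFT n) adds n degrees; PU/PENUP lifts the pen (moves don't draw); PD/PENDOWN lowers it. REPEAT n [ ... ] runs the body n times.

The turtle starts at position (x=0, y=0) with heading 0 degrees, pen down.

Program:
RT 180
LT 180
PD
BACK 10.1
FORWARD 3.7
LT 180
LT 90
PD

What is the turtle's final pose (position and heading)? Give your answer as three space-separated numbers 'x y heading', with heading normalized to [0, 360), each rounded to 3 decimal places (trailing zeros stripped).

Executing turtle program step by step:
Start: pos=(0,0), heading=0, pen down
RT 180: heading 0 -> 180
LT 180: heading 180 -> 0
PD: pen down
BK 10.1: (0,0) -> (-10.1,0) [heading=0, draw]
FD 3.7: (-10.1,0) -> (-6.4,0) [heading=0, draw]
LT 180: heading 0 -> 180
LT 90: heading 180 -> 270
PD: pen down
Final: pos=(-6.4,0), heading=270, 2 segment(s) drawn

Answer: -6.4 0 270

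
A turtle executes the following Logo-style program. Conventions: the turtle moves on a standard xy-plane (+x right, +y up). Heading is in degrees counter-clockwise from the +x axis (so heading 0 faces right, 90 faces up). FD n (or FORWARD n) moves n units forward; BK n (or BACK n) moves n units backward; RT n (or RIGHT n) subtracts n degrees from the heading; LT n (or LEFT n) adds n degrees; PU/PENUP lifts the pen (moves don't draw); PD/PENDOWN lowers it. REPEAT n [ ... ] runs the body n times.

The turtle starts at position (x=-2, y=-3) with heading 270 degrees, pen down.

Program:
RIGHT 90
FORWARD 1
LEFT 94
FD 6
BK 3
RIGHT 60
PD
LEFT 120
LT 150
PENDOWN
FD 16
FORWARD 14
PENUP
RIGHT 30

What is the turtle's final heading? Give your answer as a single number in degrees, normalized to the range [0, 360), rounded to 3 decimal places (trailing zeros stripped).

Answer: 94

Derivation:
Executing turtle program step by step:
Start: pos=(-2,-3), heading=270, pen down
RT 90: heading 270 -> 180
FD 1: (-2,-3) -> (-3,-3) [heading=180, draw]
LT 94: heading 180 -> 274
FD 6: (-3,-3) -> (-2.581,-8.985) [heading=274, draw]
BK 3: (-2.581,-8.985) -> (-2.791,-5.993) [heading=274, draw]
RT 60: heading 274 -> 214
PD: pen down
LT 120: heading 214 -> 334
LT 150: heading 334 -> 124
PD: pen down
FD 16: (-2.791,-5.993) -> (-11.738,7.272) [heading=124, draw]
FD 14: (-11.738,7.272) -> (-19.567,18.878) [heading=124, draw]
PU: pen up
RT 30: heading 124 -> 94
Final: pos=(-19.567,18.878), heading=94, 5 segment(s) drawn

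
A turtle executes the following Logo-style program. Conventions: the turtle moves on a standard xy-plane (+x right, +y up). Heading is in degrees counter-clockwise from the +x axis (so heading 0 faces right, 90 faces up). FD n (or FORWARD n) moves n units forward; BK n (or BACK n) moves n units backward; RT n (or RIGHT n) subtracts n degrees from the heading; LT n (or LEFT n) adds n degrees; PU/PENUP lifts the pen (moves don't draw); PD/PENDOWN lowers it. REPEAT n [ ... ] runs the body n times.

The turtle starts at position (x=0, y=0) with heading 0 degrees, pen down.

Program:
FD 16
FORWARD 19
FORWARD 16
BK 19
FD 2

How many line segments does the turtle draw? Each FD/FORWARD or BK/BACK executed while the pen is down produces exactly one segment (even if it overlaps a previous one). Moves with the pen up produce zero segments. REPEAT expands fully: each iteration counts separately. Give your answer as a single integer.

Executing turtle program step by step:
Start: pos=(0,0), heading=0, pen down
FD 16: (0,0) -> (16,0) [heading=0, draw]
FD 19: (16,0) -> (35,0) [heading=0, draw]
FD 16: (35,0) -> (51,0) [heading=0, draw]
BK 19: (51,0) -> (32,0) [heading=0, draw]
FD 2: (32,0) -> (34,0) [heading=0, draw]
Final: pos=(34,0), heading=0, 5 segment(s) drawn
Segments drawn: 5

Answer: 5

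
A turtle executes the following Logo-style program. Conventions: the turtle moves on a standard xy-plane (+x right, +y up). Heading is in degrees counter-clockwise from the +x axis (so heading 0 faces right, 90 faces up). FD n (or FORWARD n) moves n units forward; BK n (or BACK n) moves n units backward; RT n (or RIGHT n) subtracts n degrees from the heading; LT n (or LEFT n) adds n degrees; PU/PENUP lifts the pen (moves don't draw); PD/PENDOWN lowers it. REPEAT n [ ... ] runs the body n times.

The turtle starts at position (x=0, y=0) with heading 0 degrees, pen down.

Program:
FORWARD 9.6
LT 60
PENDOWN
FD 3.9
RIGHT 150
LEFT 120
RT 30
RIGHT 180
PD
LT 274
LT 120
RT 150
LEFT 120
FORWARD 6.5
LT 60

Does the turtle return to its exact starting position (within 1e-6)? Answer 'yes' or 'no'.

Answer: no

Derivation:
Executing turtle program step by step:
Start: pos=(0,0), heading=0, pen down
FD 9.6: (0,0) -> (9.6,0) [heading=0, draw]
LT 60: heading 0 -> 60
PD: pen down
FD 3.9: (9.6,0) -> (11.55,3.377) [heading=60, draw]
RT 150: heading 60 -> 270
LT 120: heading 270 -> 30
RT 30: heading 30 -> 0
RT 180: heading 0 -> 180
PD: pen down
LT 274: heading 180 -> 94
LT 120: heading 94 -> 214
RT 150: heading 214 -> 64
LT 120: heading 64 -> 184
FD 6.5: (11.55,3.377) -> (5.066,2.924) [heading=184, draw]
LT 60: heading 184 -> 244
Final: pos=(5.066,2.924), heading=244, 3 segment(s) drawn

Start position: (0, 0)
Final position: (5.066, 2.924)
Distance = 5.849; >= 1e-6 -> NOT closed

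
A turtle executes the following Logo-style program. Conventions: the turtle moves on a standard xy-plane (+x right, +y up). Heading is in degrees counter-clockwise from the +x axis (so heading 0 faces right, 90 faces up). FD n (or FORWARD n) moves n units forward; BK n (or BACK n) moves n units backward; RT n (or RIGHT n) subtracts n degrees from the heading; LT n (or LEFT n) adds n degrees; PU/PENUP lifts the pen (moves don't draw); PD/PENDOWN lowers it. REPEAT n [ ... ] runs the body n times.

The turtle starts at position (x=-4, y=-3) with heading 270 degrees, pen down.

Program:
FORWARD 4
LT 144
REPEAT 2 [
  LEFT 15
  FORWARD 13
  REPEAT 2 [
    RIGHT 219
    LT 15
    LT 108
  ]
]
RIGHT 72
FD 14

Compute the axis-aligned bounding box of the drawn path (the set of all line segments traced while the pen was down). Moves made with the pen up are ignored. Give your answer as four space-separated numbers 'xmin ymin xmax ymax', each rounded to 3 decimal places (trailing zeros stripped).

Answer: -4 -10.138 10.336 5.137

Derivation:
Executing turtle program step by step:
Start: pos=(-4,-3), heading=270, pen down
FD 4: (-4,-3) -> (-4,-7) [heading=270, draw]
LT 144: heading 270 -> 54
REPEAT 2 [
  -- iteration 1/2 --
  LT 15: heading 54 -> 69
  FD 13: (-4,-7) -> (0.659,5.137) [heading=69, draw]
  REPEAT 2 [
    -- iteration 1/2 --
    RT 219: heading 69 -> 210
    LT 15: heading 210 -> 225
    LT 108: heading 225 -> 333
    -- iteration 2/2 --
    RT 219: heading 333 -> 114
    LT 15: heading 114 -> 129
    LT 108: heading 129 -> 237
  ]
  -- iteration 2/2 --
  LT 15: heading 237 -> 252
  FD 13: (0.659,5.137) -> (-3.358,-7.227) [heading=252, draw]
  REPEAT 2 [
    -- iteration 1/2 --
    RT 219: heading 252 -> 33
    LT 15: heading 33 -> 48
    LT 108: heading 48 -> 156
    -- iteration 2/2 --
    RT 219: heading 156 -> 297
    LT 15: heading 297 -> 312
    LT 108: heading 312 -> 60
  ]
]
RT 72: heading 60 -> 348
FD 14: (-3.358,-7.227) -> (10.336,-10.138) [heading=348, draw]
Final: pos=(10.336,-10.138), heading=348, 4 segment(s) drawn

Segment endpoints: x in {-4, -4, -3.358, 0.659, 10.336}, y in {-10.138, -7.227, -7, -3, 5.137}
xmin=-4, ymin=-10.138, xmax=10.336, ymax=5.137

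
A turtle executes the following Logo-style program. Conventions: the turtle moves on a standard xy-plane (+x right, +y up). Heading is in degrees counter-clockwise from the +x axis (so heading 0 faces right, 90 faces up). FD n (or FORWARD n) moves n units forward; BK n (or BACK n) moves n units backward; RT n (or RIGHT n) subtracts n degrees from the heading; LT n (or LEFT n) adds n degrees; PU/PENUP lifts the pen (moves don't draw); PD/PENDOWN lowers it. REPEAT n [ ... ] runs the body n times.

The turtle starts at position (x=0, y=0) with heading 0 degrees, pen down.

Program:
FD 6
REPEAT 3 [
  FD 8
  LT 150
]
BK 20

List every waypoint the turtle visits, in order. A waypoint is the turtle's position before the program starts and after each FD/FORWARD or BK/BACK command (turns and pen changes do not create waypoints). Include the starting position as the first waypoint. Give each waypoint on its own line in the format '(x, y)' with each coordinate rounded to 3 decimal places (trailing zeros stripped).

Executing turtle program step by step:
Start: pos=(0,0), heading=0, pen down
FD 6: (0,0) -> (6,0) [heading=0, draw]
REPEAT 3 [
  -- iteration 1/3 --
  FD 8: (6,0) -> (14,0) [heading=0, draw]
  LT 150: heading 0 -> 150
  -- iteration 2/3 --
  FD 8: (14,0) -> (7.072,4) [heading=150, draw]
  LT 150: heading 150 -> 300
  -- iteration 3/3 --
  FD 8: (7.072,4) -> (11.072,-2.928) [heading=300, draw]
  LT 150: heading 300 -> 90
]
BK 20: (11.072,-2.928) -> (11.072,-22.928) [heading=90, draw]
Final: pos=(11.072,-22.928), heading=90, 5 segment(s) drawn
Waypoints (6 total):
(0, 0)
(6, 0)
(14, 0)
(7.072, 4)
(11.072, -2.928)
(11.072, -22.928)

Answer: (0, 0)
(6, 0)
(14, 0)
(7.072, 4)
(11.072, -2.928)
(11.072, -22.928)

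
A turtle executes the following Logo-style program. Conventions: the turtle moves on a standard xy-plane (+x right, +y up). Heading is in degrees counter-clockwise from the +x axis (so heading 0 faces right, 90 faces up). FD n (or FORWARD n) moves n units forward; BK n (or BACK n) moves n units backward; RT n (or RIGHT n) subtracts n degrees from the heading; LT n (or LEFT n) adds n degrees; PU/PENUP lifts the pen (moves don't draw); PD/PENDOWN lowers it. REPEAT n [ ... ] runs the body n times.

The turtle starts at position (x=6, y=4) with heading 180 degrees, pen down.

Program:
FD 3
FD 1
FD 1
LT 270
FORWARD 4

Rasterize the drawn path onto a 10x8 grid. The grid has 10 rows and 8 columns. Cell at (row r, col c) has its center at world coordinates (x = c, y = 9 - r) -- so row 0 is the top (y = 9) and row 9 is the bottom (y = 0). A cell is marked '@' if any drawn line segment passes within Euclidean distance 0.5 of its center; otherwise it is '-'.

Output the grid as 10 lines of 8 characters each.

Segment 0: (6,4) -> (3,4)
Segment 1: (3,4) -> (2,4)
Segment 2: (2,4) -> (1,4)
Segment 3: (1,4) -> (1,8)

Answer: --------
-@------
-@------
-@------
-@------
-@@@@@@-
--------
--------
--------
--------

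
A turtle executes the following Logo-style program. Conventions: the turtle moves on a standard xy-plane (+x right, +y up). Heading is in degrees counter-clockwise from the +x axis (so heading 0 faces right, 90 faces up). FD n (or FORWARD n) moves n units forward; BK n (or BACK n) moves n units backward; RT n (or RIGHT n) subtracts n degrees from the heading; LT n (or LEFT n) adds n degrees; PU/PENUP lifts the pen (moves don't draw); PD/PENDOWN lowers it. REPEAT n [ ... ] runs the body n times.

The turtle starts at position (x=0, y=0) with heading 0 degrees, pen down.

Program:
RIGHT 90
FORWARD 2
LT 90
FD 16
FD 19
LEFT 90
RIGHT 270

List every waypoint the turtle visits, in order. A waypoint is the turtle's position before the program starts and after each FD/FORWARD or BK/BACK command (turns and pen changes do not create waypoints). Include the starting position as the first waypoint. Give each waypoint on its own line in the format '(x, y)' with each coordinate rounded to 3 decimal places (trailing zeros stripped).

Executing turtle program step by step:
Start: pos=(0,0), heading=0, pen down
RT 90: heading 0 -> 270
FD 2: (0,0) -> (0,-2) [heading=270, draw]
LT 90: heading 270 -> 0
FD 16: (0,-2) -> (16,-2) [heading=0, draw]
FD 19: (16,-2) -> (35,-2) [heading=0, draw]
LT 90: heading 0 -> 90
RT 270: heading 90 -> 180
Final: pos=(35,-2), heading=180, 3 segment(s) drawn
Waypoints (4 total):
(0, 0)
(0, -2)
(16, -2)
(35, -2)

Answer: (0, 0)
(0, -2)
(16, -2)
(35, -2)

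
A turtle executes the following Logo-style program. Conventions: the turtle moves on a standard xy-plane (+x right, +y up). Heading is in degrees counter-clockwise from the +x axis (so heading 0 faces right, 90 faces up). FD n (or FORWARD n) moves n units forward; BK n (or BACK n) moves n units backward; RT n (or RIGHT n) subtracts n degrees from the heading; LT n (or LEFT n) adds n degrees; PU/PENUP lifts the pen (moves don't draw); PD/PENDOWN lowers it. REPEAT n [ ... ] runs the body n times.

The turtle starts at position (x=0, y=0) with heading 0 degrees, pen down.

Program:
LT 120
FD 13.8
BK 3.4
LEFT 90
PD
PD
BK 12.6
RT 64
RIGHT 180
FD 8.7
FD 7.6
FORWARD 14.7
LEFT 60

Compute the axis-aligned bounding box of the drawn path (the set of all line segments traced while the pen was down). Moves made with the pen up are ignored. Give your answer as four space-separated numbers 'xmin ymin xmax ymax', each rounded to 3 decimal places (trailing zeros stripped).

Executing turtle program step by step:
Start: pos=(0,0), heading=0, pen down
LT 120: heading 0 -> 120
FD 13.8: (0,0) -> (-6.9,11.951) [heading=120, draw]
BK 3.4: (-6.9,11.951) -> (-5.2,9.007) [heading=120, draw]
LT 90: heading 120 -> 210
PD: pen down
PD: pen down
BK 12.6: (-5.2,9.007) -> (5.712,15.307) [heading=210, draw]
RT 64: heading 210 -> 146
RT 180: heading 146 -> 326
FD 8.7: (5.712,15.307) -> (12.925,10.442) [heading=326, draw]
FD 7.6: (12.925,10.442) -> (19.225,6.192) [heading=326, draw]
FD 14.7: (19.225,6.192) -> (31.412,-2.028) [heading=326, draw]
LT 60: heading 326 -> 26
Final: pos=(31.412,-2.028), heading=26, 6 segment(s) drawn

Segment endpoints: x in {-6.9, -5.2, 0, 5.712, 12.925, 19.225, 31.412}, y in {-2.028, 0, 6.192, 9.007, 10.442, 11.951, 15.307}
xmin=-6.9, ymin=-2.028, xmax=31.412, ymax=15.307

Answer: -6.9 -2.028 31.412 15.307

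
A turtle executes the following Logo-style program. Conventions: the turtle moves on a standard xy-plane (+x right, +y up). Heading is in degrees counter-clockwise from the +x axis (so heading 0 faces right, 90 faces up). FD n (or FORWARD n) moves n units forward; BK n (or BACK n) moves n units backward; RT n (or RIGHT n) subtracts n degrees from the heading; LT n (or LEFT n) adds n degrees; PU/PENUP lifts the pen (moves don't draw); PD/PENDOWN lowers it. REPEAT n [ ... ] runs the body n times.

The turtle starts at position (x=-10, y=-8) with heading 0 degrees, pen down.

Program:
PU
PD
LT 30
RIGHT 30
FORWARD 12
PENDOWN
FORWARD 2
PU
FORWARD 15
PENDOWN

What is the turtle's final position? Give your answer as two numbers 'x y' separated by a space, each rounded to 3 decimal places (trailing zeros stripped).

Executing turtle program step by step:
Start: pos=(-10,-8), heading=0, pen down
PU: pen up
PD: pen down
LT 30: heading 0 -> 30
RT 30: heading 30 -> 0
FD 12: (-10,-8) -> (2,-8) [heading=0, draw]
PD: pen down
FD 2: (2,-8) -> (4,-8) [heading=0, draw]
PU: pen up
FD 15: (4,-8) -> (19,-8) [heading=0, move]
PD: pen down
Final: pos=(19,-8), heading=0, 2 segment(s) drawn

Answer: 19 -8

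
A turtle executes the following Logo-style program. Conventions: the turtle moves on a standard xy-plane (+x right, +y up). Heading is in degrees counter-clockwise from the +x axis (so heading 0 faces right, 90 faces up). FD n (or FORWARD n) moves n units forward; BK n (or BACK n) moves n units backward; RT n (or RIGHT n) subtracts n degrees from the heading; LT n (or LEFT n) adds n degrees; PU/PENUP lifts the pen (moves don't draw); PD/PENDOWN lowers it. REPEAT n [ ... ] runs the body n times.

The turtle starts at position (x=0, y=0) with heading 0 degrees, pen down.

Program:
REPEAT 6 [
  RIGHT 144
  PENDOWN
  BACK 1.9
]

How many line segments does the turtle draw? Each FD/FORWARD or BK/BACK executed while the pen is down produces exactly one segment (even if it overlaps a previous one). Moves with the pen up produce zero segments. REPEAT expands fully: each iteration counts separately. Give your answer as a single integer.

Answer: 6

Derivation:
Executing turtle program step by step:
Start: pos=(0,0), heading=0, pen down
REPEAT 6 [
  -- iteration 1/6 --
  RT 144: heading 0 -> 216
  PD: pen down
  BK 1.9: (0,0) -> (1.537,1.117) [heading=216, draw]
  -- iteration 2/6 --
  RT 144: heading 216 -> 72
  PD: pen down
  BK 1.9: (1.537,1.117) -> (0.95,-0.69) [heading=72, draw]
  -- iteration 3/6 --
  RT 144: heading 72 -> 288
  PD: pen down
  BK 1.9: (0.95,-0.69) -> (0.363,1.117) [heading=288, draw]
  -- iteration 4/6 --
  RT 144: heading 288 -> 144
  PD: pen down
  BK 1.9: (0.363,1.117) -> (1.9,0) [heading=144, draw]
  -- iteration 5/6 --
  RT 144: heading 144 -> 0
  PD: pen down
  BK 1.9: (1.9,0) -> (0,0) [heading=0, draw]
  -- iteration 6/6 --
  RT 144: heading 0 -> 216
  PD: pen down
  BK 1.9: (0,0) -> (1.537,1.117) [heading=216, draw]
]
Final: pos=(1.537,1.117), heading=216, 6 segment(s) drawn
Segments drawn: 6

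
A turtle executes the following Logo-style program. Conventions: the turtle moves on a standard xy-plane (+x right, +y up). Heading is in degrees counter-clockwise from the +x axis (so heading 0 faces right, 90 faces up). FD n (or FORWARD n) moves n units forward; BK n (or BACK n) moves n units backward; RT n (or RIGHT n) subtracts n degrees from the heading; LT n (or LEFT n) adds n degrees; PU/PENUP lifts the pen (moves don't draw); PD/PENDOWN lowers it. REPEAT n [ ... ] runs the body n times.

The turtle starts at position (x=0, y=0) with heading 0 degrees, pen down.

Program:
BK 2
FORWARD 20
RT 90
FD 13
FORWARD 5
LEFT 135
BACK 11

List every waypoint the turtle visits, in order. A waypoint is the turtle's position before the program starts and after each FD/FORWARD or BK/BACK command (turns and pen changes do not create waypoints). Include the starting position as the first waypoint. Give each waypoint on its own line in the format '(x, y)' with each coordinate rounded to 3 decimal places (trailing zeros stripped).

Executing turtle program step by step:
Start: pos=(0,0), heading=0, pen down
BK 2: (0,0) -> (-2,0) [heading=0, draw]
FD 20: (-2,0) -> (18,0) [heading=0, draw]
RT 90: heading 0 -> 270
FD 13: (18,0) -> (18,-13) [heading=270, draw]
FD 5: (18,-13) -> (18,-18) [heading=270, draw]
LT 135: heading 270 -> 45
BK 11: (18,-18) -> (10.222,-25.778) [heading=45, draw]
Final: pos=(10.222,-25.778), heading=45, 5 segment(s) drawn
Waypoints (6 total):
(0, 0)
(-2, 0)
(18, 0)
(18, -13)
(18, -18)
(10.222, -25.778)

Answer: (0, 0)
(-2, 0)
(18, 0)
(18, -13)
(18, -18)
(10.222, -25.778)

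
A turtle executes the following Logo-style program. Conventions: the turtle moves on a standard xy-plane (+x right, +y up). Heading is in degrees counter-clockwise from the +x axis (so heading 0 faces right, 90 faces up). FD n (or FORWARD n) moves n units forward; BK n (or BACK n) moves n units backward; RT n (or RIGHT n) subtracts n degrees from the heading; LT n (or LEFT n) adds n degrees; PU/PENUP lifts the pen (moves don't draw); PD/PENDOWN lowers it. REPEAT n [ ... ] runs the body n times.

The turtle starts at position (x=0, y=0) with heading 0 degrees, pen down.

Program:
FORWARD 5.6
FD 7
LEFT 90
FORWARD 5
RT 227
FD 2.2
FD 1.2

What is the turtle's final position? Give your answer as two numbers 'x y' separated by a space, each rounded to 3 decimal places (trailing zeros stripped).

Answer: 10.113 2.681

Derivation:
Executing turtle program step by step:
Start: pos=(0,0), heading=0, pen down
FD 5.6: (0,0) -> (5.6,0) [heading=0, draw]
FD 7: (5.6,0) -> (12.6,0) [heading=0, draw]
LT 90: heading 0 -> 90
FD 5: (12.6,0) -> (12.6,5) [heading=90, draw]
RT 227: heading 90 -> 223
FD 2.2: (12.6,5) -> (10.991,3.5) [heading=223, draw]
FD 1.2: (10.991,3.5) -> (10.113,2.681) [heading=223, draw]
Final: pos=(10.113,2.681), heading=223, 5 segment(s) drawn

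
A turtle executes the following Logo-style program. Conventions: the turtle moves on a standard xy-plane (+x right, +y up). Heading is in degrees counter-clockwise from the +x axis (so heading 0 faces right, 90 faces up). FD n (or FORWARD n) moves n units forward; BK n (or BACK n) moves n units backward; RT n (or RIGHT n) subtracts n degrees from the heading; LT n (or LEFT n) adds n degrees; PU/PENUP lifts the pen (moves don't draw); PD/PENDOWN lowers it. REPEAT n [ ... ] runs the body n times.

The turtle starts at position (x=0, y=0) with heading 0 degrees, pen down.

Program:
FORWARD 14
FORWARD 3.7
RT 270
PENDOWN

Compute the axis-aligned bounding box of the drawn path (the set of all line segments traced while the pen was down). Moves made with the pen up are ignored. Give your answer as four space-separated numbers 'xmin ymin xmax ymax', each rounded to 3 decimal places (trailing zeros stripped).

Answer: 0 0 17.7 0

Derivation:
Executing turtle program step by step:
Start: pos=(0,0), heading=0, pen down
FD 14: (0,0) -> (14,0) [heading=0, draw]
FD 3.7: (14,0) -> (17.7,0) [heading=0, draw]
RT 270: heading 0 -> 90
PD: pen down
Final: pos=(17.7,0), heading=90, 2 segment(s) drawn

Segment endpoints: x in {0, 14, 17.7}, y in {0}
xmin=0, ymin=0, xmax=17.7, ymax=0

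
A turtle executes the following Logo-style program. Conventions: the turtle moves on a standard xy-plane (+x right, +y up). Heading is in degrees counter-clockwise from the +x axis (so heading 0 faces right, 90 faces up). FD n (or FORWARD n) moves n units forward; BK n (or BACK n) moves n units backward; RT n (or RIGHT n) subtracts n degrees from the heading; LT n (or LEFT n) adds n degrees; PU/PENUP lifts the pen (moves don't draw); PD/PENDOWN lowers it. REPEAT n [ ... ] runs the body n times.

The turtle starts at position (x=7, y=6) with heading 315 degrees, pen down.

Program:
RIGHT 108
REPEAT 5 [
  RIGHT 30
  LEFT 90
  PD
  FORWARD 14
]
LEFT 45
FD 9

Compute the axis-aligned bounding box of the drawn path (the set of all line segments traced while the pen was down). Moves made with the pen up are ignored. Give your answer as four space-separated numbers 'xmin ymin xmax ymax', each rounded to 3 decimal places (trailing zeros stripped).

Answer: 6.267 -15.606 31.215 12.356

Derivation:
Executing turtle program step by step:
Start: pos=(7,6), heading=315, pen down
RT 108: heading 315 -> 207
REPEAT 5 [
  -- iteration 1/5 --
  RT 30: heading 207 -> 177
  LT 90: heading 177 -> 267
  PD: pen down
  FD 14: (7,6) -> (6.267,-7.981) [heading=267, draw]
  -- iteration 2/5 --
  RT 30: heading 267 -> 237
  LT 90: heading 237 -> 327
  PD: pen down
  FD 14: (6.267,-7.981) -> (18.009,-15.606) [heading=327, draw]
  -- iteration 3/5 --
  RT 30: heading 327 -> 297
  LT 90: heading 297 -> 27
  PD: pen down
  FD 14: (18.009,-15.606) -> (30.483,-9.25) [heading=27, draw]
  -- iteration 4/5 --
  RT 30: heading 27 -> 357
  LT 90: heading 357 -> 87
  PD: pen down
  FD 14: (30.483,-9.25) -> (31.215,4.731) [heading=87, draw]
  -- iteration 5/5 --
  RT 30: heading 87 -> 57
  LT 90: heading 57 -> 147
  PD: pen down
  FD 14: (31.215,4.731) -> (19.474,12.356) [heading=147, draw]
]
LT 45: heading 147 -> 192
FD 9: (19.474,12.356) -> (10.671,10.485) [heading=192, draw]
Final: pos=(10.671,10.485), heading=192, 6 segment(s) drawn

Segment endpoints: x in {6.267, 7, 10.671, 18.009, 19.474, 30.483, 31.215}, y in {-15.606, -9.25, -7.981, 4.731, 6, 10.485, 12.356}
xmin=6.267, ymin=-15.606, xmax=31.215, ymax=12.356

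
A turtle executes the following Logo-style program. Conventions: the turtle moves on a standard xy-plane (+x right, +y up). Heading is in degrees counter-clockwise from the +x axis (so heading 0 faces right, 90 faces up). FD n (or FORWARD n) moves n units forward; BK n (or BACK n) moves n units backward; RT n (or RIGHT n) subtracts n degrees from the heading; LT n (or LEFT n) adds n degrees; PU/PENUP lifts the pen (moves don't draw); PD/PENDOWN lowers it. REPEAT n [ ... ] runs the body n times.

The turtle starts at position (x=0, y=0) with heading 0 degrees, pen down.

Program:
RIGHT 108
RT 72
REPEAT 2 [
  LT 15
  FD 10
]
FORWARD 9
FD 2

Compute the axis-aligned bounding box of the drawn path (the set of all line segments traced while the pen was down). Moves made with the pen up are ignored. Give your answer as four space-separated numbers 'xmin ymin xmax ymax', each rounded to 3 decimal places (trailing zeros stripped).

Answer: -27.846 -13.088 0 0

Derivation:
Executing turtle program step by step:
Start: pos=(0,0), heading=0, pen down
RT 108: heading 0 -> 252
RT 72: heading 252 -> 180
REPEAT 2 [
  -- iteration 1/2 --
  LT 15: heading 180 -> 195
  FD 10: (0,0) -> (-9.659,-2.588) [heading=195, draw]
  -- iteration 2/2 --
  LT 15: heading 195 -> 210
  FD 10: (-9.659,-2.588) -> (-18.32,-7.588) [heading=210, draw]
]
FD 9: (-18.32,-7.588) -> (-26.114,-12.088) [heading=210, draw]
FD 2: (-26.114,-12.088) -> (-27.846,-13.088) [heading=210, draw]
Final: pos=(-27.846,-13.088), heading=210, 4 segment(s) drawn

Segment endpoints: x in {-27.846, -26.114, -18.32, -9.659, 0}, y in {-13.088, -12.088, -7.588, -2.588, 0}
xmin=-27.846, ymin=-13.088, xmax=0, ymax=0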